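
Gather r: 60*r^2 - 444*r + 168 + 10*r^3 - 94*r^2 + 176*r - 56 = 10*r^3 - 34*r^2 - 268*r + 112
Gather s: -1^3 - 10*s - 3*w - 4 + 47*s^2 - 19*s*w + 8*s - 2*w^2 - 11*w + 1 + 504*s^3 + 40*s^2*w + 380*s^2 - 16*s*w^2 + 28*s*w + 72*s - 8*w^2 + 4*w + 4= 504*s^3 + s^2*(40*w + 427) + s*(-16*w^2 + 9*w + 70) - 10*w^2 - 10*w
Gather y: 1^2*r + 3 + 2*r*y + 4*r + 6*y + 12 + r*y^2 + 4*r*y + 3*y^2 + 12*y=5*r + y^2*(r + 3) + y*(6*r + 18) + 15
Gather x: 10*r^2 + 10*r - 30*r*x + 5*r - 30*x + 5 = 10*r^2 + 15*r + x*(-30*r - 30) + 5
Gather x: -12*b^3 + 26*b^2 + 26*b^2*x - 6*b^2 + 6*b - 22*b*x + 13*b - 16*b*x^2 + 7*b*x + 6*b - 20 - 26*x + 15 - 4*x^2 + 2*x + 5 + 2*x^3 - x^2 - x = -12*b^3 + 20*b^2 + 25*b + 2*x^3 + x^2*(-16*b - 5) + x*(26*b^2 - 15*b - 25)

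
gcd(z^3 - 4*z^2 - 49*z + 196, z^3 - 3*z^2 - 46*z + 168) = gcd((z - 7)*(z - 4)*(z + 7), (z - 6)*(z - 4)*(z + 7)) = z^2 + 3*z - 28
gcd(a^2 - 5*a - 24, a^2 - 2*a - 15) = a + 3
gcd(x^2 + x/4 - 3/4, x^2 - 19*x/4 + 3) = x - 3/4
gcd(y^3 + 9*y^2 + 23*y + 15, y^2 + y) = y + 1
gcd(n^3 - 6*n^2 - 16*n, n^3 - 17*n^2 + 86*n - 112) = n - 8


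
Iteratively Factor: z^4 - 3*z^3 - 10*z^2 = (z)*(z^3 - 3*z^2 - 10*z) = z*(z + 2)*(z^2 - 5*z) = z^2*(z + 2)*(z - 5)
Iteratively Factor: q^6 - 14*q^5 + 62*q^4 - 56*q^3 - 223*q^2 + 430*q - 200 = (q - 1)*(q^5 - 13*q^4 + 49*q^3 - 7*q^2 - 230*q + 200) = (q - 5)*(q - 1)*(q^4 - 8*q^3 + 9*q^2 + 38*q - 40) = (q - 5)*(q - 4)*(q - 1)*(q^3 - 4*q^2 - 7*q + 10) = (q - 5)^2*(q - 4)*(q - 1)*(q^2 + q - 2) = (q - 5)^2*(q - 4)*(q - 1)^2*(q + 2)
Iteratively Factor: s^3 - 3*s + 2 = (s - 1)*(s^2 + s - 2) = (s - 1)^2*(s + 2)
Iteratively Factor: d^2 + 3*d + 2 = (d + 2)*(d + 1)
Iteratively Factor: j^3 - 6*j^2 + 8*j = (j - 2)*(j^2 - 4*j) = j*(j - 2)*(j - 4)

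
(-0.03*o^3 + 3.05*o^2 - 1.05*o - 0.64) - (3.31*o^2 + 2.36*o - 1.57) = -0.03*o^3 - 0.26*o^2 - 3.41*o + 0.93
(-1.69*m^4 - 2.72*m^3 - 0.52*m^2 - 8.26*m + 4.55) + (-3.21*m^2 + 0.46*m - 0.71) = -1.69*m^4 - 2.72*m^3 - 3.73*m^2 - 7.8*m + 3.84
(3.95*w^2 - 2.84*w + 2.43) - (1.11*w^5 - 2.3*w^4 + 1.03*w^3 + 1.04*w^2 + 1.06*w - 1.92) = -1.11*w^5 + 2.3*w^4 - 1.03*w^3 + 2.91*w^2 - 3.9*w + 4.35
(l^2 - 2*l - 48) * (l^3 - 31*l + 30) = l^5 - 2*l^4 - 79*l^3 + 92*l^2 + 1428*l - 1440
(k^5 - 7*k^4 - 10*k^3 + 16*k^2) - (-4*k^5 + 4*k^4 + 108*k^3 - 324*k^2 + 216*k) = 5*k^5 - 11*k^4 - 118*k^3 + 340*k^2 - 216*k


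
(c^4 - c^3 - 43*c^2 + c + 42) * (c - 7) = c^5 - 8*c^4 - 36*c^3 + 302*c^2 + 35*c - 294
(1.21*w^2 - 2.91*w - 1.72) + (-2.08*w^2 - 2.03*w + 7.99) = -0.87*w^2 - 4.94*w + 6.27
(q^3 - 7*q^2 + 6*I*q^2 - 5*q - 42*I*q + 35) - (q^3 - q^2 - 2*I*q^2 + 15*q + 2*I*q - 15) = -6*q^2 + 8*I*q^2 - 20*q - 44*I*q + 50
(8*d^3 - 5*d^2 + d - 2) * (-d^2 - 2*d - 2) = -8*d^5 - 11*d^4 - 7*d^3 + 10*d^2 + 2*d + 4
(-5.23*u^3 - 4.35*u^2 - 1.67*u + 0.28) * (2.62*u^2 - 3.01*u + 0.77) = -13.7026*u^5 + 4.3453*u^4 + 4.691*u^3 + 2.4108*u^2 - 2.1287*u + 0.2156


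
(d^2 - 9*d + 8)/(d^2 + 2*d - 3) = (d - 8)/(d + 3)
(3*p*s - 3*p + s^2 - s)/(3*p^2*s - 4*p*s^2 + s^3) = (3*p*s - 3*p + s^2 - s)/(s*(3*p^2 - 4*p*s + s^2))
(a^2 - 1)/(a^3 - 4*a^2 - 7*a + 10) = (a + 1)/(a^2 - 3*a - 10)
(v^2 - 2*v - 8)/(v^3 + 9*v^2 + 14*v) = (v - 4)/(v*(v + 7))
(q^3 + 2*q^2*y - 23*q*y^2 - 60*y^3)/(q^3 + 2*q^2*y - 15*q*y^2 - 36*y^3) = (-q^2 + q*y + 20*y^2)/(-q^2 + q*y + 12*y^2)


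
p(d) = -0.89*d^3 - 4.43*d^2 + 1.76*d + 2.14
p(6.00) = -339.02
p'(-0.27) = 3.96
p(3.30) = -72.28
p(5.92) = -327.35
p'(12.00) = -489.04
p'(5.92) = -144.27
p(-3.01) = -19.02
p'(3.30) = -56.55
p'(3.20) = -53.93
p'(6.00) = -147.52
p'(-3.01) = 4.24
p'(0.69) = -5.62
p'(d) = -2.67*d^2 - 8.86*d + 1.76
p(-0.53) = 0.10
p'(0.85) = -7.70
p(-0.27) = 1.36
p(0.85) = -0.11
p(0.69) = 0.95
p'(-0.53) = 5.71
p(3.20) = -66.75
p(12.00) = -2152.58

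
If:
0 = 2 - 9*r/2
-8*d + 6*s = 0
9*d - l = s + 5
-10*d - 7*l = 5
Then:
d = 90/191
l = -265/191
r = 4/9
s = 120/191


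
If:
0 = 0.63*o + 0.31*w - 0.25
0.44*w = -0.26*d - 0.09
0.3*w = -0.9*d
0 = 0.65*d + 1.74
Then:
No Solution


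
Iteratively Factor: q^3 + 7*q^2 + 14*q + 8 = (q + 4)*(q^2 + 3*q + 2) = (q + 2)*(q + 4)*(q + 1)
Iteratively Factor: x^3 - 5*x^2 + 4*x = (x)*(x^2 - 5*x + 4) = x*(x - 1)*(x - 4)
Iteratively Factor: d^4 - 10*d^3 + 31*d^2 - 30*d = (d - 2)*(d^3 - 8*d^2 + 15*d) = (d - 5)*(d - 2)*(d^2 - 3*d) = d*(d - 5)*(d - 2)*(d - 3)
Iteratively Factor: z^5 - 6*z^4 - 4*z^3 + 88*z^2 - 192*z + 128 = (z - 4)*(z^4 - 2*z^3 - 12*z^2 + 40*z - 32) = (z - 4)*(z - 2)*(z^3 - 12*z + 16) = (z - 4)*(z - 2)^2*(z^2 + 2*z - 8) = (z - 4)*(z - 2)^3*(z + 4)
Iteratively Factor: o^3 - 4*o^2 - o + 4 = (o - 1)*(o^2 - 3*o - 4) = (o - 4)*(o - 1)*(o + 1)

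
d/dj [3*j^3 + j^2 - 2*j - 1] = 9*j^2 + 2*j - 2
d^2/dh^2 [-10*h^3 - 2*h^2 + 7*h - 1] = -60*h - 4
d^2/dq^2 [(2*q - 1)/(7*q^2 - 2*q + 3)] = 2*((11 - 42*q)*(7*q^2 - 2*q + 3) + 4*(2*q - 1)*(7*q - 1)^2)/(7*q^2 - 2*q + 3)^3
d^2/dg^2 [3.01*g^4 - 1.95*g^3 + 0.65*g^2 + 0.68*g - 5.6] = 36.12*g^2 - 11.7*g + 1.3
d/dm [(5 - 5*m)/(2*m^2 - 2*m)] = 5/(2*m^2)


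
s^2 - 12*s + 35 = (s - 7)*(s - 5)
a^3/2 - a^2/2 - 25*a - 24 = (a/2 + 1/2)*(a - 8)*(a + 6)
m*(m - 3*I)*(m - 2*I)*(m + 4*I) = m^4 - I*m^3 + 14*m^2 - 24*I*m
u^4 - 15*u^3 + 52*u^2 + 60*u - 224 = (u - 8)*(u - 7)*(u - 2)*(u + 2)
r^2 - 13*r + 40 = (r - 8)*(r - 5)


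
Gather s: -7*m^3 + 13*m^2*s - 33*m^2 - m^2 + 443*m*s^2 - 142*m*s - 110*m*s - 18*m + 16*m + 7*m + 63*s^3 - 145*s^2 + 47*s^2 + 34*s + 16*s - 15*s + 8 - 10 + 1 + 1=-7*m^3 - 34*m^2 + 5*m + 63*s^3 + s^2*(443*m - 98) + s*(13*m^2 - 252*m + 35)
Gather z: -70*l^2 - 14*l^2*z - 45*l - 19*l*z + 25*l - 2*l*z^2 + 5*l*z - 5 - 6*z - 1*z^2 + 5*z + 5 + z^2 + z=-70*l^2 - 2*l*z^2 - 20*l + z*(-14*l^2 - 14*l)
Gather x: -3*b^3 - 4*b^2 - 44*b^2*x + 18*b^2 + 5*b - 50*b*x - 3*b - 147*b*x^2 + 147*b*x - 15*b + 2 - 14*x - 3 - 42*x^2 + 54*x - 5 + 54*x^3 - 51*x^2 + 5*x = -3*b^3 + 14*b^2 - 13*b + 54*x^3 + x^2*(-147*b - 93) + x*(-44*b^2 + 97*b + 45) - 6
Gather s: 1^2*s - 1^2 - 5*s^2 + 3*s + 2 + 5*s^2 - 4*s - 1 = 0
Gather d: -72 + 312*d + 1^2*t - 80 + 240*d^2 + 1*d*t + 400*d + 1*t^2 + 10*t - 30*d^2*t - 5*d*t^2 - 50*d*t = d^2*(240 - 30*t) + d*(-5*t^2 - 49*t + 712) + t^2 + 11*t - 152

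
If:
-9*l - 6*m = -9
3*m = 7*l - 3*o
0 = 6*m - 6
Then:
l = 1/3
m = 1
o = -2/9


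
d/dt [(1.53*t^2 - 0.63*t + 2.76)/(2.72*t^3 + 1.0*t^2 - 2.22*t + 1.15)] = (-4.1616*t^4 + 3.4272*t^3 - 25.2882*t^2 - 2.001*t + 5.4027)/(7.3984*t^6 + 5.44*t^5 - 11.0768*t^4 + 1.816*t^3 + 7.2284*t^2 - 5.106*t + 1.3225)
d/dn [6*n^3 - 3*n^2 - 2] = 6*n*(3*n - 1)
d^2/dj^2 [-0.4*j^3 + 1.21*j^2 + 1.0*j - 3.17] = 2.42 - 2.4*j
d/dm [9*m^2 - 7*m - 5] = 18*m - 7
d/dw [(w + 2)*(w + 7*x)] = 2*w + 7*x + 2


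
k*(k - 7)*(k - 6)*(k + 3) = k^4 - 10*k^3 + 3*k^2 + 126*k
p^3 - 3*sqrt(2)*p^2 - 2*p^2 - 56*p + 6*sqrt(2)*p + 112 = (p - 2)*(p - 7*sqrt(2))*(p + 4*sqrt(2))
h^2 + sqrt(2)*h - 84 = (h - 6*sqrt(2))*(h + 7*sqrt(2))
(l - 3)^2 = l^2 - 6*l + 9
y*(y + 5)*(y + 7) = y^3 + 12*y^2 + 35*y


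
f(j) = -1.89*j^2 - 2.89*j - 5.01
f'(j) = -3.78*j - 2.89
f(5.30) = -73.42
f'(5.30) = -22.92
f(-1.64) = -5.35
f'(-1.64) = 3.31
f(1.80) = -16.34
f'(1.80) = -9.69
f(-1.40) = -4.67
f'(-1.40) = 2.40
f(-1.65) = -5.39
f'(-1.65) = 3.35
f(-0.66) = -3.93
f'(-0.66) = -0.40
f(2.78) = -27.65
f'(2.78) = -13.40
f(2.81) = -28.05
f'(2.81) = -13.51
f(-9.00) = -132.09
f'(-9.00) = 31.13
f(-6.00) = -55.71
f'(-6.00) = 19.79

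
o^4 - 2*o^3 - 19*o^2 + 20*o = o*(o - 5)*(o - 1)*(o + 4)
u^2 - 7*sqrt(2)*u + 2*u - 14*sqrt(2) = (u + 2)*(u - 7*sqrt(2))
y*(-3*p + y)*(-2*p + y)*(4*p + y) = 24*p^3*y - 14*p^2*y^2 - p*y^3 + y^4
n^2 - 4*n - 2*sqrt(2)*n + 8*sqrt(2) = (n - 4)*(n - 2*sqrt(2))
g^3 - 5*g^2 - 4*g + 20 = (g - 5)*(g - 2)*(g + 2)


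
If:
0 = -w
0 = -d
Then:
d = 0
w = 0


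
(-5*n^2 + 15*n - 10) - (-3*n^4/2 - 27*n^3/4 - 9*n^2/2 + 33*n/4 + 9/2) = 3*n^4/2 + 27*n^3/4 - n^2/2 + 27*n/4 - 29/2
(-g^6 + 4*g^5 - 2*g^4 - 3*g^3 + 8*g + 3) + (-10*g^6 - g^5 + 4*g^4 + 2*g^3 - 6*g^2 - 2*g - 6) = -11*g^6 + 3*g^5 + 2*g^4 - g^3 - 6*g^2 + 6*g - 3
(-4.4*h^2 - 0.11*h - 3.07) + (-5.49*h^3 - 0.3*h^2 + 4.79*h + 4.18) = -5.49*h^3 - 4.7*h^2 + 4.68*h + 1.11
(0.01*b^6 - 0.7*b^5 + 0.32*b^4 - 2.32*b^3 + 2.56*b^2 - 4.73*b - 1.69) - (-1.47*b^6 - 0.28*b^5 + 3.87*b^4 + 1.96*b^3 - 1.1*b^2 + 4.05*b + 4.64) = 1.48*b^6 - 0.42*b^5 - 3.55*b^4 - 4.28*b^3 + 3.66*b^2 - 8.78*b - 6.33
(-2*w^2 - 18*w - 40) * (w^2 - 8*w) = -2*w^4 - 2*w^3 + 104*w^2 + 320*w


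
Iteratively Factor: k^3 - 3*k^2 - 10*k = (k)*(k^2 - 3*k - 10) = k*(k - 5)*(k + 2)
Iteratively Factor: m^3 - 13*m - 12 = (m - 4)*(m^2 + 4*m + 3) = (m - 4)*(m + 1)*(m + 3)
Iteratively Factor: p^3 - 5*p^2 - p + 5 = (p - 1)*(p^2 - 4*p - 5) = (p - 5)*(p - 1)*(p + 1)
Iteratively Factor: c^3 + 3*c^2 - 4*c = (c)*(c^2 + 3*c - 4) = c*(c - 1)*(c + 4)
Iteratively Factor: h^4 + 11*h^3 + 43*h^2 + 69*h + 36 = (h + 1)*(h^3 + 10*h^2 + 33*h + 36) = (h + 1)*(h + 3)*(h^2 + 7*h + 12) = (h + 1)*(h + 3)^2*(h + 4)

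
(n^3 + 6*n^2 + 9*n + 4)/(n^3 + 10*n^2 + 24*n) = (n^2 + 2*n + 1)/(n*(n + 6))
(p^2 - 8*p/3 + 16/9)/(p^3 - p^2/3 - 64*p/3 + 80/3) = (p - 4/3)/(p^2 + p - 20)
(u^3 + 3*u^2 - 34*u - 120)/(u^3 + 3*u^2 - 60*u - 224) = (u^2 - u - 30)/(u^2 - u - 56)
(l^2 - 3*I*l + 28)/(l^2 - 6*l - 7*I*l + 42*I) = (l + 4*I)/(l - 6)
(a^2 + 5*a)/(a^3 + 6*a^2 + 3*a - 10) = a/(a^2 + a - 2)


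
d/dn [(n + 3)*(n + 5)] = 2*n + 8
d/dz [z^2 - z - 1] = 2*z - 1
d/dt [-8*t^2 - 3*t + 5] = -16*t - 3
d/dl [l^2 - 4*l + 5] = 2*l - 4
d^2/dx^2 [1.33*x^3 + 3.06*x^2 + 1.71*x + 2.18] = 7.98*x + 6.12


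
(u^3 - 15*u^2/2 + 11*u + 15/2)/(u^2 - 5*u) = u - 5/2 - 3/(2*u)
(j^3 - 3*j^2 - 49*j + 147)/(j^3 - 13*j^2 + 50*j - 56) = (j^2 + 4*j - 21)/(j^2 - 6*j + 8)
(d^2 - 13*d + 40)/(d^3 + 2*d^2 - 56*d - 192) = (d - 5)/(d^2 + 10*d + 24)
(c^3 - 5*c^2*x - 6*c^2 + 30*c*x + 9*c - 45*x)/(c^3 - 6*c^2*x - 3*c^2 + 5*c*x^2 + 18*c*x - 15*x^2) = (3 - c)/(-c + x)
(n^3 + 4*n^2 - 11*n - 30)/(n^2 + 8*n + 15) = (n^2 - n - 6)/(n + 3)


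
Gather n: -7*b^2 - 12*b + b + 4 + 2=-7*b^2 - 11*b + 6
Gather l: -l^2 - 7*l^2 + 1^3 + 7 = 8 - 8*l^2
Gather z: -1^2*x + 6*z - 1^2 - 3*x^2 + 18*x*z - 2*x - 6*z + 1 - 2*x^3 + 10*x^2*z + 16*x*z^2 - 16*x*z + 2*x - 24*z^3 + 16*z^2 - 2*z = -2*x^3 - 3*x^2 - x - 24*z^3 + z^2*(16*x + 16) + z*(10*x^2 + 2*x - 2)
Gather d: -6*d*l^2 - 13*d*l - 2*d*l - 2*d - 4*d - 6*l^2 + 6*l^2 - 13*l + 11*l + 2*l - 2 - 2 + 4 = d*(-6*l^2 - 15*l - 6)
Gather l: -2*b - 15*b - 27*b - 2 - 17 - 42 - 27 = -44*b - 88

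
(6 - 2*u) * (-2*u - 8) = 4*u^2 + 4*u - 48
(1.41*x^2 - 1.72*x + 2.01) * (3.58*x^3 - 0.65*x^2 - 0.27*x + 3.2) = 5.0478*x^5 - 7.0741*x^4 + 7.9331*x^3 + 3.6699*x^2 - 6.0467*x + 6.432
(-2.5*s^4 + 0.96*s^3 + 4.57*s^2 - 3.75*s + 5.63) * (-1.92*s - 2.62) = 4.8*s^5 + 4.7068*s^4 - 11.2896*s^3 - 4.7734*s^2 - 0.984599999999999*s - 14.7506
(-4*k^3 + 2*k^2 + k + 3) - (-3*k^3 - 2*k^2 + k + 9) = -k^3 + 4*k^2 - 6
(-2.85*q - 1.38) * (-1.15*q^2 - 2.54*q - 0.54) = 3.2775*q^3 + 8.826*q^2 + 5.0442*q + 0.7452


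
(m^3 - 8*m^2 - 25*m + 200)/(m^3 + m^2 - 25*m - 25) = (m - 8)/(m + 1)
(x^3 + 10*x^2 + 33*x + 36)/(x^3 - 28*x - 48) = (x^2 + 6*x + 9)/(x^2 - 4*x - 12)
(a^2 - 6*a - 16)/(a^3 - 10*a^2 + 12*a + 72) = (a - 8)/(a^2 - 12*a + 36)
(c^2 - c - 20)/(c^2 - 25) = (c + 4)/(c + 5)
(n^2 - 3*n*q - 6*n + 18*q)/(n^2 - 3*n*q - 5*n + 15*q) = (n - 6)/(n - 5)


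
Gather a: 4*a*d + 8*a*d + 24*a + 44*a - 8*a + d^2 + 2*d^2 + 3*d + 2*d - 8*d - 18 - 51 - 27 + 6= a*(12*d + 60) + 3*d^2 - 3*d - 90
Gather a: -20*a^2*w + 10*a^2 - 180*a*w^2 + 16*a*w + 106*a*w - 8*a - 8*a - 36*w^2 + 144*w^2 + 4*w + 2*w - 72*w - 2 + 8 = a^2*(10 - 20*w) + a*(-180*w^2 + 122*w - 16) + 108*w^2 - 66*w + 6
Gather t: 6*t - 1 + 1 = 6*t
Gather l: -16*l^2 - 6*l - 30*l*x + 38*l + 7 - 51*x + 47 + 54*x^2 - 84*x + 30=-16*l^2 + l*(32 - 30*x) + 54*x^2 - 135*x + 84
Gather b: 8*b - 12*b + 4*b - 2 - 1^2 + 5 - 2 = 0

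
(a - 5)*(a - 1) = a^2 - 6*a + 5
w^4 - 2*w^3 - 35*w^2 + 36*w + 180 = (w - 6)*(w - 3)*(w + 2)*(w + 5)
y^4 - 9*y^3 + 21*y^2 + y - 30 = (y - 5)*(y - 3)*(y - 2)*(y + 1)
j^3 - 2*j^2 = j^2*(j - 2)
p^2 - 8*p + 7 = (p - 7)*(p - 1)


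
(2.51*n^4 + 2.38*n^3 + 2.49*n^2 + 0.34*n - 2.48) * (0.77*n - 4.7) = 1.9327*n^5 - 9.9644*n^4 - 9.2687*n^3 - 11.4412*n^2 - 3.5076*n + 11.656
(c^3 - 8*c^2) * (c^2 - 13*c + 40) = c^5 - 21*c^4 + 144*c^3 - 320*c^2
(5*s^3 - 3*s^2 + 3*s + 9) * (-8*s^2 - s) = -40*s^5 + 19*s^4 - 21*s^3 - 75*s^2 - 9*s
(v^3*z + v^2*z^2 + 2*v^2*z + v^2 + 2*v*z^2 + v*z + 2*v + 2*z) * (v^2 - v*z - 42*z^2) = v^5*z + 2*v^4*z + v^4 - 43*v^3*z^3 + 2*v^3 - 42*v^2*z^4 - 86*v^2*z^3 - 43*v^2*z^2 - 84*v*z^4 - 42*v*z^3 - 86*v*z^2 - 84*z^3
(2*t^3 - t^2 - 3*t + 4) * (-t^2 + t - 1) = -2*t^5 + 3*t^4 - 6*t^2 + 7*t - 4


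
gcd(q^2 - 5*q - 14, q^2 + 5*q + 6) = q + 2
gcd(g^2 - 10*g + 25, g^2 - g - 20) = g - 5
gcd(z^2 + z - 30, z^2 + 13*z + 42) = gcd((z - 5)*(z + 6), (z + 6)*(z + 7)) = z + 6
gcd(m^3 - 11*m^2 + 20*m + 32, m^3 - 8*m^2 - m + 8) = m^2 - 7*m - 8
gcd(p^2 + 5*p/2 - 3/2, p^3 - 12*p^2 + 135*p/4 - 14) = p - 1/2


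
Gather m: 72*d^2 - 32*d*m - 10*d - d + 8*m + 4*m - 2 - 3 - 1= 72*d^2 - 11*d + m*(12 - 32*d) - 6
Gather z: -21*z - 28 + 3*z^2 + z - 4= 3*z^2 - 20*z - 32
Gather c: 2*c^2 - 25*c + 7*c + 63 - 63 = 2*c^2 - 18*c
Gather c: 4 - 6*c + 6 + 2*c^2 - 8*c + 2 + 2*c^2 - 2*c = 4*c^2 - 16*c + 12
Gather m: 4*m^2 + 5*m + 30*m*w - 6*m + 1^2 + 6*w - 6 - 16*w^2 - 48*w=4*m^2 + m*(30*w - 1) - 16*w^2 - 42*w - 5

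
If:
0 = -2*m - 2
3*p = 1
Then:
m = -1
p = 1/3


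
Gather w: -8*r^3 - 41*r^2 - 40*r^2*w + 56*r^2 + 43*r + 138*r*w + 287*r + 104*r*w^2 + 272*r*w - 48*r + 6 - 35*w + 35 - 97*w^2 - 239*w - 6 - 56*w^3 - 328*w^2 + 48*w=-8*r^3 + 15*r^2 + 282*r - 56*w^3 + w^2*(104*r - 425) + w*(-40*r^2 + 410*r - 226) + 35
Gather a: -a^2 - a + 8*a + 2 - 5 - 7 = -a^2 + 7*a - 10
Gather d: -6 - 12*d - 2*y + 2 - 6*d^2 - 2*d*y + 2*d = -6*d^2 + d*(-2*y - 10) - 2*y - 4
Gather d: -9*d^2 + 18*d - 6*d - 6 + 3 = -9*d^2 + 12*d - 3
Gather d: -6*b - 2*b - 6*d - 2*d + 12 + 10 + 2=-8*b - 8*d + 24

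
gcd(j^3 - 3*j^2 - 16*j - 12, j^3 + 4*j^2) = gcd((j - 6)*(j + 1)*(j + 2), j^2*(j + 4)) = 1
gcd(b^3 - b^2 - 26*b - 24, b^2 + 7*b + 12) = b + 4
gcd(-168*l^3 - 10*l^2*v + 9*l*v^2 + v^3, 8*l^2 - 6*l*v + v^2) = -4*l + v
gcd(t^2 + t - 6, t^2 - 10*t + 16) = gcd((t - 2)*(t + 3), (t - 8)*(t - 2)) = t - 2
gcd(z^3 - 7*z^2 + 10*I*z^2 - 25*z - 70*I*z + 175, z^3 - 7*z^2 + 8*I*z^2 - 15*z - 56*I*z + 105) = z^2 + z*(-7 + 5*I) - 35*I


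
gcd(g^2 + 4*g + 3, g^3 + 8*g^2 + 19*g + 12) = g^2 + 4*g + 3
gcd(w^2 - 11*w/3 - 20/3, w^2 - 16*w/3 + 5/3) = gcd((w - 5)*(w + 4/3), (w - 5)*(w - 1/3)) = w - 5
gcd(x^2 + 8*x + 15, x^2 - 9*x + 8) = 1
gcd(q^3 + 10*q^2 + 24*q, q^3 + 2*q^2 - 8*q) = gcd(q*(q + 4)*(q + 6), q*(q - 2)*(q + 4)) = q^2 + 4*q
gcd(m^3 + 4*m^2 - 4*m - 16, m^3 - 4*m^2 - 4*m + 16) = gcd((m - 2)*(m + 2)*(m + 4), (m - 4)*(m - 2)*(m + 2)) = m^2 - 4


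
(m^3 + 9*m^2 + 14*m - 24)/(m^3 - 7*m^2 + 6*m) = (m^2 + 10*m + 24)/(m*(m - 6))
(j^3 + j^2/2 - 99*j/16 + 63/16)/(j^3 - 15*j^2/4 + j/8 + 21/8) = (16*j^3 + 8*j^2 - 99*j + 63)/(2*(8*j^3 - 30*j^2 + j + 21))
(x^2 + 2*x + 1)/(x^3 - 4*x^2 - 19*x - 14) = (x + 1)/(x^2 - 5*x - 14)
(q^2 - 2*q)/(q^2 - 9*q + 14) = q/(q - 7)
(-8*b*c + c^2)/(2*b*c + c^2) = (-8*b + c)/(2*b + c)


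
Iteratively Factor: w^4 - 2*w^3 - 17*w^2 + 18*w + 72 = (w - 4)*(w^3 + 2*w^2 - 9*w - 18) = (w - 4)*(w + 3)*(w^2 - w - 6) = (w - 4)*(w - 3)*(w + 3)*(w + 2)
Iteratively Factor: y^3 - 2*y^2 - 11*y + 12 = (y - 1)*(y^2 - y - 12) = (y - 4)*(y - 1)*(y + 3)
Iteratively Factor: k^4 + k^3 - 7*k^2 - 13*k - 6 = (k + 1)*(k^3 - 7*k - 6) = (k + 1)*(k + 2)*(k^2 - 2*k - 3) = (k - 3)*(k + 1)*(k + 2)*(k + 1)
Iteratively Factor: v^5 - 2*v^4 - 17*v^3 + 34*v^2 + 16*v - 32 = (v - 4)*(v^4 + 2*v^3 - 9*v^2 - 2*v + 8) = (v - 4)*(v - 2)*(v^3 + 4*v^2 - v - 4) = (v - 4)*(v - 2)*(v + 4)*(v^2 - 1) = (v - 4)*(v - 2)*(v + 1)*(v + 4)*(v - 1)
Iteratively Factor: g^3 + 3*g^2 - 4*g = (g + 4)*(g^2 - g) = (g - 1)*(g + 4)*(g)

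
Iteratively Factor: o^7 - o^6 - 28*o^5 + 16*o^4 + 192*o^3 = (o + 4)*(o^6 - 5*o^5 - 8*o^4 + 48*o^3) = (o - 4)*(o + 4)*(o^5 - o^4 - 12*o^3) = o*(o - 4)*(o + 4)*(o^4 - o^3 - 12*o^2) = o*(o - 4)*(o + 3)*(o + 4)*(o^3 - 4*o^2) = o^2*(o - 4)*(o + 3)*(o + 4)*(o^2 - 4*o) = o^3*(o - 4)*(o + 3)*(o + 4)*(o - 4)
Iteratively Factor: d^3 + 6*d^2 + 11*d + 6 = (d + 2)*(d^2 + 4*d + 3) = (d + 2)*(d + 3)*(d + 1)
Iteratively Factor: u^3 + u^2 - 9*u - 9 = (u - 3)*(u^2 + 4*u + 3) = (u - 3)*(u + 3)*(u + 1)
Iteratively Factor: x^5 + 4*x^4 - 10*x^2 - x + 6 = (x + 2)*(x^4 + 2*x^3 - 4*x^2 - 2*x + 3) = (x + 1)*(x + 2)*(x^3 + x^2 - 5*x + 3) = (x - 1)*(x + 1)*(x + 2)*(x^2 + 2*x - 3) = (x - 1)^2*(x + 1)*(x + 2)*(x + 3)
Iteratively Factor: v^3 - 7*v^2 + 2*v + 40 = (v - 4)*(v^2 - 3*v - 10) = (v - 5)*(v - 4)*(v + 2)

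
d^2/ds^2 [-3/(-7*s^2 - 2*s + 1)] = 6*(-49*s^2 - 14*s + 4*(7*s + 1)^2 + 7)/(7*s^2 + 2*s - 1)^3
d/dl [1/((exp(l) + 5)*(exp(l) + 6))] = (-2*exp(l) - 11)*exp(l)/(exp(4*l) + 22*exp(3*l) + 181*exp(2*l) + 660*exp(l) + 900)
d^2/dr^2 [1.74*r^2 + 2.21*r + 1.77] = 3.48000000000000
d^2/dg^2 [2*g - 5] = 0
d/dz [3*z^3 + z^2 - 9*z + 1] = 9*z^2 + 2*z - 9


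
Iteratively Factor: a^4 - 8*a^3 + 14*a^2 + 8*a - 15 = (a - 3)*(a^3 - 5*a^2 - a + 5) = (a - 3)*(a - 1)*(a^2 - 4*a - 5) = (a - 3)*(a - 1)*(a + 1)*(a - 5)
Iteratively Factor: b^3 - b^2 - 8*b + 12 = (b - 2)*(b^2 + b - 6) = (b - 2)*(b + 3)*(b - 2)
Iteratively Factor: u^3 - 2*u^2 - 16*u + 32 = (u - 2)*(u^2 - 16) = (u - 2)*(u + 4)*(u - 4)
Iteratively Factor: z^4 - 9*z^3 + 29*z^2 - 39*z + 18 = (z - 2)*(z^3 - 7*z^2 + 15*z - 9) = (z - 3)*(z - 2)*(z^2 - 4*z + 3) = (z - 3)^2*(z - 2)*(z - 1)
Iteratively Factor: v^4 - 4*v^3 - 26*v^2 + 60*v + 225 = (v + 3)*(v^3 - 7*v^2 - 5*v + 75) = (v + 3)^2*(v^2 - 10*v + 25) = (v - 5)*(v + 3)^2*(v - 5)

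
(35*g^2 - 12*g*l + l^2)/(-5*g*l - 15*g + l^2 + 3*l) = (-7*g + l)/(l + 3)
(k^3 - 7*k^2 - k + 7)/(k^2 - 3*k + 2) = (k^2 - 6*k - 7)/(k - 2)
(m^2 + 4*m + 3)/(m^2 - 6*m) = (m^2 + 4*m + 3)/(m*(m - 6))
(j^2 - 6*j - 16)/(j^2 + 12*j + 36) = (j^2 - 6*j - 16)/(j^2 + 12*j + 36)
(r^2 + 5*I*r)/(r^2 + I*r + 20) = r/(r - 4*I)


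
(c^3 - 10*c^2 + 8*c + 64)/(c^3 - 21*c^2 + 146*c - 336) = (c^2 - 2*c - 8)/(c^2 - 13*c + 42)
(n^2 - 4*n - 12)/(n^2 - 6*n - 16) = (n - 6)/(n - 8)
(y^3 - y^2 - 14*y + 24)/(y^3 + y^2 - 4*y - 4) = (y^2 + y - 12)/(y^2 + 3*y + 2)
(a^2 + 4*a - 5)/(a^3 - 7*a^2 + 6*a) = (a + 5)/(a*(a - 6))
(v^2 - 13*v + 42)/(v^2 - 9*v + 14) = (v - 6)/(v - 2)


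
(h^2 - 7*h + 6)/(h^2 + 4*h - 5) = (h - 6)/(h + 5)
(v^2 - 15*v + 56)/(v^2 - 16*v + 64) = (v - 7)/(v - 8)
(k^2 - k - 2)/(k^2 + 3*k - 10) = (k + 1)/(k + 5)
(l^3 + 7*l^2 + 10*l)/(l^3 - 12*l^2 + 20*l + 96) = l*(l + 5)/(l^2 - 14*l + 48)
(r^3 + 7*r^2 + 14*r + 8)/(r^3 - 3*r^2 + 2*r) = (r^3 + 7*r^2 + 14*r + 8)/(r*(r^2 - 3*r + 2))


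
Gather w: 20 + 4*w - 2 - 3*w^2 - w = -3*w^2 + 3*w + 18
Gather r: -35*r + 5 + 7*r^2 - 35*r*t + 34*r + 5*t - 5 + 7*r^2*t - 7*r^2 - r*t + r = 7*r^2*t - 36*r*t + 5*t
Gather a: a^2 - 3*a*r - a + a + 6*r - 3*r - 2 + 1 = a^2 - 3*a*r + 3*r - 1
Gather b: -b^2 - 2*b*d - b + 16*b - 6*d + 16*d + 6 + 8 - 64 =-b^2 + b*(15 - 2*d) + 10*d - 50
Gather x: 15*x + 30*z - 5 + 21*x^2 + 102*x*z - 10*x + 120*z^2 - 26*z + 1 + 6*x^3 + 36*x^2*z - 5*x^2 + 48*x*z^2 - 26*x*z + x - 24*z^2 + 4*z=6*x^3 + x^2*(36*z + 16) + x*(48*z^2 + 76*z + 6) + 96*z^2 + 8*z - 4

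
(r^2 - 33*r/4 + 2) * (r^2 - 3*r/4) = r^4 - 9*r^3 + 131*r^2/16 - 3*r/2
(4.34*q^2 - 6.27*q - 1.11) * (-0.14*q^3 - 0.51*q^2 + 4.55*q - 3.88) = -0.6076*q^5 - 1.3356*q^4 + 23.1001*q^3 - 44.8016*q^2 + 19.2771*q + 4.3068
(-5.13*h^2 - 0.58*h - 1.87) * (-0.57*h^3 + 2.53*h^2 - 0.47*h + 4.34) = 2.9241*h^5 - 12.6483*h^4 + 2.0096*h^3 - 26.7227*h^2 - 1.6383*h - 8.1158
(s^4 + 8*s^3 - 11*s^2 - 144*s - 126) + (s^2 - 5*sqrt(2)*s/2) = s^4 + 8*s^3 - 10*s^2 - 144*s - 5*sqrt(2)*s/2 - 126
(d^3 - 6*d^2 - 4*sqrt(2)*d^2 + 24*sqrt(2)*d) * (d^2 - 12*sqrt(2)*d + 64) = d^5 - 16*sqrt(2)*d^4 - 6*d^4 + 96*sqrt(2)*d^3 + 160*d^3 - 960*d^2 - 256*sqrt(2)*d^2 + 1536*sqrt(2)*d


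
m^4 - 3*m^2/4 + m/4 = m*(m - 1/2)^2*(m + 1)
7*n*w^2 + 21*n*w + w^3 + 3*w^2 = w*(7*n + w)*(w + 3)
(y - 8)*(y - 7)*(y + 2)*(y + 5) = y^4 - 8*y^3 - 39*y^2 + 242*y + 560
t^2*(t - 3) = t^3 - 3*t^2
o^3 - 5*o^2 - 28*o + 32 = (o - 8)*(o - 1)*(o + 4)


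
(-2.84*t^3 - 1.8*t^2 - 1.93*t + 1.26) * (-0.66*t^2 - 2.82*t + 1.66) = 1.8744*t^5 + 9.1968*t^4 + 1.6354*t^3 + 1.623*t^2 - 6.757*t + 2.0916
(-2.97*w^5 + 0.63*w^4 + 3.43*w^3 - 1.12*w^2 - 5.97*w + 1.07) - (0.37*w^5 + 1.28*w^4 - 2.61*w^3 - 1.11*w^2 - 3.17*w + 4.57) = -3.34*w^5 - 0.65*w^4 + 6.04*w^3 - 0.01*w^2 - 2.8*w - 3.5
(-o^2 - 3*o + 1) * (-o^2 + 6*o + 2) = o^4 - 3*o^3 - 21*o^2 + 2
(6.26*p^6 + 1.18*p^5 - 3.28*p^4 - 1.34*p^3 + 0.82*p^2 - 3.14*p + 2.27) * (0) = 0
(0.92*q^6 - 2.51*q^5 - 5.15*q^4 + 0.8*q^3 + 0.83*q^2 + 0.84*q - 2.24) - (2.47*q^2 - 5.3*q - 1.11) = 0.92*q^6 - 2.51*q^5 - 5.15*q^4 + 0.8*q^3 - 1.64*q^2 + 6.14*q - 1.13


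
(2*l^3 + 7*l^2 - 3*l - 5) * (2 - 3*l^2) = -6*l^5 - 21*l^4 + 13*l^3 + 29*l^2 - 6*l - 10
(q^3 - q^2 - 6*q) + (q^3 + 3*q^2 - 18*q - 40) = 2*q^3 + 2*q^2 - 24*q - 40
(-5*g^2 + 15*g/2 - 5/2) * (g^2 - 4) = -5*g^4 + 15*g^3/2 + 35*g^2/2 - 30*g + 10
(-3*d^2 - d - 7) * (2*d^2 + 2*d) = -6*d^4 - 8*d^3 - 16*d^2 - 14*d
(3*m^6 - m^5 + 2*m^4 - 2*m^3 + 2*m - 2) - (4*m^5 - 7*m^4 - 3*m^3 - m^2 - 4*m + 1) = 3*m^6 - 5*m^5 + 9*m^4 + m^3 + m^2 + 6*m - 3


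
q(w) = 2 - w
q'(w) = -1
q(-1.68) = 3.68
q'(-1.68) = -1.00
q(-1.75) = 3.75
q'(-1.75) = -1.00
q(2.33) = -0.33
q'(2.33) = -1.00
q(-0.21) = 2.21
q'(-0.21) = -1.00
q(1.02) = 0.98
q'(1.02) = -1.00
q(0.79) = 1.21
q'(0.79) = -1.00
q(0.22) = 1.78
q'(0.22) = -1.00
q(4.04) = -2.04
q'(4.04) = -1.00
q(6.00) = -4.00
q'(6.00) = -1.00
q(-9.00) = 11.00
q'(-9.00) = -1.00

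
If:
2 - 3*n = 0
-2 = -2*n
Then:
No Solution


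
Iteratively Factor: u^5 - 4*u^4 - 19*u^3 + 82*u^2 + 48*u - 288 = (u + 2)*(u^4 - 6*u^3 - 7*u^2 + 96*u - 144) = (u - 3)*(u + 2)*(u^3 - 3*u^2 - 16*u + 48) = (u - 3)*(u + 2)*(u + 4)*(u^2 - 7*u + 12) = (u - 4)*(u - 3)*(u + 2)*(u + 4)*(u - 3)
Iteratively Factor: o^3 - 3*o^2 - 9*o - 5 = (o - 5)*(o^2 + 2*o + 1) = (o - 5)*(o + 1)*(o + 1)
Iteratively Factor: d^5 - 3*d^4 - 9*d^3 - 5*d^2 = (d - 5)*(d^4 + 2*d^3 + d^2) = (d - 5)*(d + 1)*(d^3 + d^2) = (d - 5)*(d + 1)^2*(d^2) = d*(d - 5)*(d + 1)^2*(d)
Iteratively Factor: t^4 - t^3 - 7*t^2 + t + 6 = (t - 3)*(t^3 + 2*t^2 - t - 2) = (t - 3)*(t - 1)*(t^2 + 3*t + 2) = (t - 3)*(t - 1)*(t + 1)*(t + 2)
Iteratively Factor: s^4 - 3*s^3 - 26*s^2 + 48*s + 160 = (s - 5)*(s^3 + 2*s^2 - 16*s - 32) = (s - 5)*(s + 4)*(s^2 - 2*s - 8) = (s - 5)*(s + 2)*(s + 4)*(s - 4)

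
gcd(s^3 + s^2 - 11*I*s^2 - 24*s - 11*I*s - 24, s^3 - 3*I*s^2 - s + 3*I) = s^2 + s*(1 - 3*I) - 3*I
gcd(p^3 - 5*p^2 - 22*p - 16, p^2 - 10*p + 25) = 1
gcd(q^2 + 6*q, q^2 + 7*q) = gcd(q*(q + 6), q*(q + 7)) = q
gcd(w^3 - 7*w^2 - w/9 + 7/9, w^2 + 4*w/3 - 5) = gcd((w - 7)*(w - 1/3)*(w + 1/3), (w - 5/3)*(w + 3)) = 1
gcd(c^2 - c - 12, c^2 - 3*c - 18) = c + 3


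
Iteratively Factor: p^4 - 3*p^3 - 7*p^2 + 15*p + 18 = (p + 2)*(p^3 - 5*p^2 + 3*p + 9) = (p - 3)*(p + 2)*(p^2 - 2*p - 3) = (p - 3)^2*(p + 2)*(p + 1)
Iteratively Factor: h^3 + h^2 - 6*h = (h)*(h^2 + h - 6) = h*(h + 3)*(h - 2)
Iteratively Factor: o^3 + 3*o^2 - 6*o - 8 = (o + 1)*(o^2 + 2*o - 8) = (o - 2)*(o + 1)*(o + 4)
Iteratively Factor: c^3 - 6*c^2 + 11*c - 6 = (c - 1)*(c^2 - 5*c + 6) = (c - 3)*(c - 1)*(c - 2)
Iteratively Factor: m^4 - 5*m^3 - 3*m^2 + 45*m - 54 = (m - 2)*(m^3 - 3*m^2 - 9*m + 27) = (m - 3)*(m - 2)*(m^2 - 9) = (m - 3)*(m - 2)*(m + 3)*(m - 3)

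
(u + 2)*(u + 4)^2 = u^3 + 10*u^2 + 32*u + 32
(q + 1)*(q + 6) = q^2 + 7*q + 6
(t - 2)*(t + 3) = t^2 + t - 6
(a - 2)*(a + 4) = a^2 + 2*a - 8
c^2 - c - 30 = (c - 6)*(c + 5)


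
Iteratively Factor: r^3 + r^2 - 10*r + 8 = (r - 2)*(r^2 + 3*r - 4) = (r - 2)*(r + 4)*(r - 1)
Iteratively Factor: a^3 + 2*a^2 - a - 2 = (a + 1)*(a^2 + a - 2) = (a - 1)*(a + 1)*(a + 2)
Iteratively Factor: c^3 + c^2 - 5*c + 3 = (c + 3)*(c^2 - 2*c + 1) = (c - 1)*(c + 3)*(c - 1)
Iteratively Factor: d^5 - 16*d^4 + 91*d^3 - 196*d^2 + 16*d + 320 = (d - 4)*(d^4 - 12*d^3 + 43*d^2 - 24*d - 80) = (d - 4)*(d + 1)*(d^3 - 13*d^2 + 56*d - 80) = (d - 4)^2*(d + 1)*(d^2 - 9*d + 20) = (d - 4)^3*(d + 1)*(d - 5)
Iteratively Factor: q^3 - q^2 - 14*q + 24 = (q + 4)*(q^2 - 5*q + 6) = (q - 2)*(q + 4)*(q - 3)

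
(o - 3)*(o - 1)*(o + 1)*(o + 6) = o^4 + 3*o^3 - 19*o^2 - 3*o + 18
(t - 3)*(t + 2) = t^2 - t - 6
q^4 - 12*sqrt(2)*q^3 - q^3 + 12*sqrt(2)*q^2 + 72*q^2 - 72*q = q*(q - 1)*(q - 6*sqrt(2))^2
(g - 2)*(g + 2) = g^2 - 4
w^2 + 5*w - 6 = (w - 1)*(w + 6)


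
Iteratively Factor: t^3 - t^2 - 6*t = (t)*(t^2 - t - 6) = t*(t + 2)*(t - 3)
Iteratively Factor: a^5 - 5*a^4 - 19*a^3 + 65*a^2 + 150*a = (a - 5)*(a^4 - 19*a^2 - 30*a) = (a - 5)*(a + 2)*(a^3 - 2*a^2 - 15*a) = (a - 5)^2*(a + 2)*(a^2 + 3*a) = (a - 5)^2*(a + 2)*(a + 3)*(a)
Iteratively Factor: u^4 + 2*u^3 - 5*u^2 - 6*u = (u)*(u^3 + 2*u^2 - 5*u - 6) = u*(u + 1)*(u^2 + u - 6) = u*(u + 1)*(u + 3)*(u - 2)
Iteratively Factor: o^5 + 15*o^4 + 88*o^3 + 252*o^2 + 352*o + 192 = (o + 2)*(o^4 + 13*o^3 + 62*o^2 + 128*o + 96) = (o + 2)*(o + 3)*(o^3 + 10*o^2 + 32*o + 32) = (o + 2)*(o + 3)*(o + 4)*(o^2 + 6*o + 8) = (o + 2)^2*(o + 3)*(o + 4)*(o + 4)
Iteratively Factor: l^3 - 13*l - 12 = (l + 3)*(l^2 - 3*l - 4) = (l - 4)*(l + 3)*(l + 1)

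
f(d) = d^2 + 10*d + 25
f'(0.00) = 10.00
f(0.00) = 25.00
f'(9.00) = 28.00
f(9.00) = 196.00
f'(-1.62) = 6.76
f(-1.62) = 11.42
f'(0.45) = 10.90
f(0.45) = 29.70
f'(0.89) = 11.78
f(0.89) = 34.69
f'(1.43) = 12.86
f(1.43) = 41.34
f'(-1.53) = 6.94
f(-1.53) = 12.04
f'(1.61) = 13.22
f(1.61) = 43.69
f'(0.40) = 10.80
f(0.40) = 29.16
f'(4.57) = 19.14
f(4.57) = 91.58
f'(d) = 2*d + 10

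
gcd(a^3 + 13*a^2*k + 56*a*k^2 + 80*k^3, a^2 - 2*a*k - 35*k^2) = a + 5*k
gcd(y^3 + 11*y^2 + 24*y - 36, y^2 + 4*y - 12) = y + 6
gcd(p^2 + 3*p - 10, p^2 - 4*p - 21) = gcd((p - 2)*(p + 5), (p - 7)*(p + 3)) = 1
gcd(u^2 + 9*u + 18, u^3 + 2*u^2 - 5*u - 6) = u + 3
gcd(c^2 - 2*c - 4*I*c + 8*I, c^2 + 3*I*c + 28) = c - 4*I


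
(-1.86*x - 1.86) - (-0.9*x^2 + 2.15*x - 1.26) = 0.9*x^2 - 4.01*x - 0.6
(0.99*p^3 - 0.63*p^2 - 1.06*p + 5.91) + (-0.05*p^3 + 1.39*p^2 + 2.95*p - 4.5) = 0.94*p^3 + 0.76*p^2 + 1.89*p + 1.41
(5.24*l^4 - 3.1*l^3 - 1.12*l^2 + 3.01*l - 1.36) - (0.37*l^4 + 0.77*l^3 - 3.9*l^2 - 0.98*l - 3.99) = 4.87*l^4 - 3.87*l^3 + 2.78*l^2 + 3.99*l + 2.63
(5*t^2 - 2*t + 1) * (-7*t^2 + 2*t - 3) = -35*t^4 + 24*t^3 - 26*t^2 + 8*t - 3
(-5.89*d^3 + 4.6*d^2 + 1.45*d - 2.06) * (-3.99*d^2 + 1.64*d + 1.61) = 23.5011*d^5 - 28.0136*d^4 - 7.7244*d^3 + 18.0034*d^2 - 1.0439*d - 3.3166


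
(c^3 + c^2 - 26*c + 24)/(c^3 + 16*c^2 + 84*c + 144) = (c^2 - 5*c + 4)/(c^2 + 10*c + 24)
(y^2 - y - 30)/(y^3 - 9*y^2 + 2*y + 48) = (y^2 - y - 30)/(y^3 - 9*y^2 + 2*y + 48)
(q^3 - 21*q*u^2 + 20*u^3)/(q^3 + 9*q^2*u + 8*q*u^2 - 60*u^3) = (q^2 - 5*q*u + 4*u^2)/(q^2 + 4*q*u - 12*u^2)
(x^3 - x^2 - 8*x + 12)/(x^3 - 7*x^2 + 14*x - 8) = (x^2 + x - 6)/(x^2 - 5*x + 4)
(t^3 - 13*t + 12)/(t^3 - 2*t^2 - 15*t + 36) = (t - 1)/(t - 3)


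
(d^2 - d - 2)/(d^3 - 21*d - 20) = (d - 2)/(d^2 - d - 20)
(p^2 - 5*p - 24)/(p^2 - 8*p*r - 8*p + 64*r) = (p + 3)/(p - 8*r)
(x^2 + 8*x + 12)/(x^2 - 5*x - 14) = (x + 6)/(x - 7)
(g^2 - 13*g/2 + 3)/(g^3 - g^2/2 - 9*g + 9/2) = (g - 6)/(g^2 - 9)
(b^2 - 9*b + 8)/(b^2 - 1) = (b - 8)/(b + 1)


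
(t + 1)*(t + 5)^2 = t^3 + 11*t^2 + 35*t + 25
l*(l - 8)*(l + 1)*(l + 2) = l^4 - 5*l^3 - 22*l^2 - 16*l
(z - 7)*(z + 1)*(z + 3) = z^3 - 3*z^2 - 25*z - 21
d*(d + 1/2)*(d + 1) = d^3 + 3*d^2/2 + d/2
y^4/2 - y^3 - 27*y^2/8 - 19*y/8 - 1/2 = (y/2 + 1/4)*(y - 4)*(y + 1/2)*(y + 1)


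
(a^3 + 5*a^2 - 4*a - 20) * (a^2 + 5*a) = a^5 + 10*a^4 + 21*a^3 - 40*a^2 - 100*a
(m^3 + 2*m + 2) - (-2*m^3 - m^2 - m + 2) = 3*m^3 + m^2 + 3*m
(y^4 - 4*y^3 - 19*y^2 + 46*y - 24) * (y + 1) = y^5 - 3*y^4 - 23*y^3 + 27*y^2 + 22*y - 24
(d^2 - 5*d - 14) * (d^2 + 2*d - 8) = d^4 - 3*d^3 - 32*d^2 + 12*d + 112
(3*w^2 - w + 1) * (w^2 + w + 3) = 3*w^4 + 2*w^3 + 9*w^2 - 2*w + 3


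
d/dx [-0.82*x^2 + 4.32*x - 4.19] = 4.32 - 1.64*x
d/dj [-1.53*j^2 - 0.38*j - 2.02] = -3.06*j - 0.38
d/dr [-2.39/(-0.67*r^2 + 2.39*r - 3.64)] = (5.7121 - 3.2026*r)/(0.67*r^2 - 2.39*r + 3.64)^2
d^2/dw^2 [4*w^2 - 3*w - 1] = 8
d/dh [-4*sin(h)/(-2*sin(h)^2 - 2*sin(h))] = -2*cos(h)/(sin(h) + 1)^2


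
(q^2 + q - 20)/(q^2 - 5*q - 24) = (-q^2 - q + 20)/(-q^2 + 5*q + 24)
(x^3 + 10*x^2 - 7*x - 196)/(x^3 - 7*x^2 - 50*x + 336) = (x^2 + 3*x - 28)/(x^2 - 14*x + 48)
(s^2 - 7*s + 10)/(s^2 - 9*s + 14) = (s - 5)/(s - 7)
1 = 1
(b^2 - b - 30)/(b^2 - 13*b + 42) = (b + 5)/(b - 7)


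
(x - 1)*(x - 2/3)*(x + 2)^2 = x^4 + 7*x^3/3 - 2*x^2 - 4*x + 8/3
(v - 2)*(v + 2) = v^2 - 4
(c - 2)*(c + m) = c^2 + c*m - 2*c - 2*m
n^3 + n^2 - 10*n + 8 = (n - 2)*(n - 1)*(n + 4)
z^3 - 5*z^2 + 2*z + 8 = (z - 4)*(z - 2)*(z + 1)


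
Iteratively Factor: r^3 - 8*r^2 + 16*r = (r)*(r^2 - 8*r + 16) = r*(r - 4)*(r - 4)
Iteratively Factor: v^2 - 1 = (v + 1)*(v - 1)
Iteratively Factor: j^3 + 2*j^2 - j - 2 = (j - 1)*(j^2 + 3*j + 2) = (j - 1)*(j + 2)*(j + 1)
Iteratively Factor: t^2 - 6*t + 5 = (t - 1)*(t - 5)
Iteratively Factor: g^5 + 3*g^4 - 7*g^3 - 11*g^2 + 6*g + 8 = (g + 1)*(g^4 + 2*g^3 - 9*g^2 - 2*g + 8) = (g - 2)*(g + 1)*(g^3 + 4*g^2 - g - 4) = (g - 2)*(g - 1)*(g + 1)*(g^2 + 5*g + 4) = (g - 2)*(g - 1)*(g + 1)^2*(g + 4)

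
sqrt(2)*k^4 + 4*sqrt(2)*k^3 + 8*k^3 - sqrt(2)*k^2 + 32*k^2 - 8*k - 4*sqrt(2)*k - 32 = (k - 1)*(k + 4)*(k + 4*sqrt(2))*(sqrt(2)*k + sqrt(2))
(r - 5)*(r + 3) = r^2 - 2*r - 15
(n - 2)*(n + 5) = n^2 + 3*n - 10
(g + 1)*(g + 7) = g^2 + 8*g + 7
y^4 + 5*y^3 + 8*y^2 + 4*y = y*(y + 1)*(y + 2)^2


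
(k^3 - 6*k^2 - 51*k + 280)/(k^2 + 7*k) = k - 13 + 40/k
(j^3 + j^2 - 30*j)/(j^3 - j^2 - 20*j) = (j + 6)/(j + 4)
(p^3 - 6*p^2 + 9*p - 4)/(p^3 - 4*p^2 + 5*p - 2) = (p - 4)/(p - 2)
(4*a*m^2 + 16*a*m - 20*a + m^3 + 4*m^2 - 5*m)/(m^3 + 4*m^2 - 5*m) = (4*a + m)/m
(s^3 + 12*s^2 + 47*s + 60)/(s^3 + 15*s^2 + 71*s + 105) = (s + 4)/(s + 7)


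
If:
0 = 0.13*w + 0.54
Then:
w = -4.15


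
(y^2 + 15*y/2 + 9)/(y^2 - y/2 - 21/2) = (2*y^2 + 15*y + 18)/(2*y^2 - y - 21)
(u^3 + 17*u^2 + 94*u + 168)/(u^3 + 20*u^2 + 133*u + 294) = (u + 4)/(u + 7)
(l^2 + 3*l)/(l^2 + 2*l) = (l + 3)/(l + 2)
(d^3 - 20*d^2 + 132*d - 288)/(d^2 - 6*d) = d - 14 + 48/d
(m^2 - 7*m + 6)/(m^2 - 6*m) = (m - 1)/m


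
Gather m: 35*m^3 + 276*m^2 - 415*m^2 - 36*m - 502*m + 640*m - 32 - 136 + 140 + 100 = 35*m^3 - 139*m^2 + 102*m + 72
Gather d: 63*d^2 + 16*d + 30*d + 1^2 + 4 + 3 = 63*d^2 + 46*d + 8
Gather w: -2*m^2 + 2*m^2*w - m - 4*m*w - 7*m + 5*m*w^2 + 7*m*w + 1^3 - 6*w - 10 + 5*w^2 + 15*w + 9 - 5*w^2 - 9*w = -2*m^2 + 5*m*w^2 - 8*m + w*(2*m^2 + 3*m)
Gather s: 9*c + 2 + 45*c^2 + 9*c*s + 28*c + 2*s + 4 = 45*c^2 + 37*c + s*(9*c + 2) + 6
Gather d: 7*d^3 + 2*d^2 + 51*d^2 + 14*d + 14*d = 7*d^3 + 53*d^2 + 28*d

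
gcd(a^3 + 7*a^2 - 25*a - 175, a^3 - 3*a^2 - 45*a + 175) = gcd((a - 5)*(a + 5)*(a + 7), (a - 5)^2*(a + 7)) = a^2 + 2*a - 35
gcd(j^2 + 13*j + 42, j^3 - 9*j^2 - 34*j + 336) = j + 6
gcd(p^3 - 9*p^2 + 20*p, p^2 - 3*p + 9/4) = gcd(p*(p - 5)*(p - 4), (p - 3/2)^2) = 1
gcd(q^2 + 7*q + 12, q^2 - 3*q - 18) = q + 3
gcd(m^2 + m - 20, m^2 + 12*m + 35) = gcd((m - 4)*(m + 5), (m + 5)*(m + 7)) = m + 5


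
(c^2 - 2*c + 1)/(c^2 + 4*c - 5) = (c - 1)/(c + 5)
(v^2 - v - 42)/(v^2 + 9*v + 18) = (v - 7)/(v + 3)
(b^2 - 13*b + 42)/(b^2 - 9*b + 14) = (b - 6)/(b - 2)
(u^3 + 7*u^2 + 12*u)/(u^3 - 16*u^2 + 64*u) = (u^2 + 7*u + 12)/(u^2 - 16*u + 64)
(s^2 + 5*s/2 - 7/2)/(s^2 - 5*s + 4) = (s + 7/2)/(s - 4)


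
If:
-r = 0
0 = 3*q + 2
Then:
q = -2/3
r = 0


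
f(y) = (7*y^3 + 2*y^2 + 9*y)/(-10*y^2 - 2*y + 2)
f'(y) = (20*y + 2)*(7*y^3 + 2*y^2 + 9*y)/(-10*y^2 - 2*y + 2)^2 + (21*y^2 + 4*y + 9)/(-10*y^2 - 2*y + 2) = (-35*y^4 - 14*y^3 + 64*y^2 + 4*y + 9)/(2*(25*y^4 + 10*y^3 - 9*y^2 - 2*y + 1))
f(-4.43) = 3.29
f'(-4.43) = -0.64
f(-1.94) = 1.92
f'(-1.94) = -0.30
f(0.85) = -1.93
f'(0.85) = 1.33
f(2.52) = -2.22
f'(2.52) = -0.55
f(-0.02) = -0.09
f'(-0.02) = 4.32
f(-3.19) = 2.52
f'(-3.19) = -0.58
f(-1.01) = 2.31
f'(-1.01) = 2.53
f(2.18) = -2.04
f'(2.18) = -0.49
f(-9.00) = 6.36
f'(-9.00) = -0.69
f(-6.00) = 4.32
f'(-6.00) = -0.67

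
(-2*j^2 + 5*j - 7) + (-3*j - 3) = -2*j^2 + 2*j - 10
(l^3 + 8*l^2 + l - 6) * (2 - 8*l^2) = -8*l^5 - 64*l^4 - 6*l^3 + 64*l^2 + 2*l - 12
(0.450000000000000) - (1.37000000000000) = -0.920000000000000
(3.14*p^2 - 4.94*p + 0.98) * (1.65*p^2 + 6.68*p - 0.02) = 5.181*p^4 + 12.8242*p^3 - 31.445*p^2 + 6.6452*p - 0.0196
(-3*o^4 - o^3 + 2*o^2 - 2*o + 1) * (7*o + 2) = -21*o^5 - 13*o^4 + 12*o^3 - 10*o^2 + 3*o + 2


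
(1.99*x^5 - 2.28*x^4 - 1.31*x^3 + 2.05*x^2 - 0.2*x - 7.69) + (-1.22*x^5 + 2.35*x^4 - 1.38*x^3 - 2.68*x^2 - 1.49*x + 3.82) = 0.77*x^5 + 0.0700000000000003*x^4 - 2.69*x^3 - 0.63*x^2 - 1.69*x - 3.87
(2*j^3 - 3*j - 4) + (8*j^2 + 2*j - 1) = 2*j^3 + 8*j^2 - j - 5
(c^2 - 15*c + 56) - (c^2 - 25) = 81 - 15*c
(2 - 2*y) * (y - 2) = -2*y^2 + 6*y - 4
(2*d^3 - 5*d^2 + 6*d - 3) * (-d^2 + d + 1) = -2*d^5 + 7*d^4 - 9*d^3 + 4*d^2 + 3*d - 3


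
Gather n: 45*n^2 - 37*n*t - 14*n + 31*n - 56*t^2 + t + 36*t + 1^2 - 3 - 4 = 45*n^2 + n*(17 - 37*t) - 56*t^2 + 37*t - 6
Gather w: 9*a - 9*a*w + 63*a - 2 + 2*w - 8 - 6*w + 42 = 72*a + w*(-9*a - 4) + 32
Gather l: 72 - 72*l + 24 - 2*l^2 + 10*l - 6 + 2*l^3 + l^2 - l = 2*l^3 - l^2 - 63*l + 90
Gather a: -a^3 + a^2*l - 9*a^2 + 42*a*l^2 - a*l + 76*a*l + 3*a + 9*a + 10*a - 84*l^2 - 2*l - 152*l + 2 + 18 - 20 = -a^3 + a^2*(l - 9) + a*(42*l^2 + 75*l + 22) - 84*l^2 - 154*l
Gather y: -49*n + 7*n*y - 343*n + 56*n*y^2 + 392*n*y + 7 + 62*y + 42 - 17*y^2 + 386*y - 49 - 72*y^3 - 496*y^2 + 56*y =-392*n - 72*y^3 + y^2*(56*n - 513) + y*(399*n + 504)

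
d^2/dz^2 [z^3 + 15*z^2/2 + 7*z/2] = 6*z + 15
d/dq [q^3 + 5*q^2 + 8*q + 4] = 3*q^2 + 10*q + 8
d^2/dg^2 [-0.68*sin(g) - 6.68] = 0.68*sin(g)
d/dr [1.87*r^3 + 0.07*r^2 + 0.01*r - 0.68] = 5.61*r^2 + 0.14*r + 0.01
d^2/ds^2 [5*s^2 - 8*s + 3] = 10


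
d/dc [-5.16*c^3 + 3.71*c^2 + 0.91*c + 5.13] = -15.48*c^2 + 7.42*c + 0.91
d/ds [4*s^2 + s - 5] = 8*s + 1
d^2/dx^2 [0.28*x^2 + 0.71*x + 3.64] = 0.560000000000000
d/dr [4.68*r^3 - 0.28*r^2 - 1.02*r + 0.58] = 14.04*r^2 - 0.56*r - 1.02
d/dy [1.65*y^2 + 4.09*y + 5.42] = 3.3*y + 4.09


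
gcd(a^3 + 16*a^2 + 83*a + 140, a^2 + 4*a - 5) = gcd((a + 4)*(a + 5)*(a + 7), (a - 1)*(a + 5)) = a + 5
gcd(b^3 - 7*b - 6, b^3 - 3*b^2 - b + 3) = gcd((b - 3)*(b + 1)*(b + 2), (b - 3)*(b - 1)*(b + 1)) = b^2 - 2*b - 3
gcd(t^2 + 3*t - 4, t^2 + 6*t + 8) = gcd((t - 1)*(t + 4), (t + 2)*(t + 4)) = t + 4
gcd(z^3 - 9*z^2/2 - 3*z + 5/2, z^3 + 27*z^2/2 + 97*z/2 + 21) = 1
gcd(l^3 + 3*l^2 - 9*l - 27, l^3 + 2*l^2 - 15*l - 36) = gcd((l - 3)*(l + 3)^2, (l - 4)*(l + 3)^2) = l^2 + 6*l + 9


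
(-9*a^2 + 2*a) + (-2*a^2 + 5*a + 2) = -11*a^2 + 7*a + 2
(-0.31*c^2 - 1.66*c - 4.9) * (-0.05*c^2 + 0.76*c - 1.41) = 0.0155*c^4 - 0.1526*c^3 - 0.5795*c^2 - 1.3834*c + 6.909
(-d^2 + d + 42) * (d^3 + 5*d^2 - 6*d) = -d^5 - 4*d^4 + 53*d^3 + 204*d^2 - 252*d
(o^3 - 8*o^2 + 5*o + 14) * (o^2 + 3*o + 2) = o^5 - 5*o^4 - 17*o^3 + 13*o^2 + 52*o + 28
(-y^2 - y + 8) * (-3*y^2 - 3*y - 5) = 3*y^4 + 6*y^3 - 16*y^2 - 19*y - 40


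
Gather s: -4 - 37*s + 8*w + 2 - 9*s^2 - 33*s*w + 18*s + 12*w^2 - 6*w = -9*s^2 + s*(-33*w - 19) + 12*w^2 + 2*w - 2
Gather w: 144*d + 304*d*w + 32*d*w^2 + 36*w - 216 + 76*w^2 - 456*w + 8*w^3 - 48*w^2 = 144*d + 8*w^3 + w^2*(32*d + 28) + w*(304*d - 420) - 216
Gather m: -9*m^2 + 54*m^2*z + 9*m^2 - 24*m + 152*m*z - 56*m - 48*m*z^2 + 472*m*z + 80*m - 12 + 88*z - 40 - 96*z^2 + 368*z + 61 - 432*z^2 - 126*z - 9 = 54*m^2*z + m*(-48*z^2 + 624*z) - 528*z^2 + 330*z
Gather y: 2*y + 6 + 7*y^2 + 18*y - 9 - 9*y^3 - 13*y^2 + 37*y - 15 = -9*y^3 - 6*y^2 + 57*y - 18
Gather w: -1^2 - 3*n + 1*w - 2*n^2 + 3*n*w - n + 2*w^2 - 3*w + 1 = -2*n^2 - 4*n + 2*w^2 + w*(3*n - 2)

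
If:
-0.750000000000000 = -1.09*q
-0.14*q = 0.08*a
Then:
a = -1.20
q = 0.69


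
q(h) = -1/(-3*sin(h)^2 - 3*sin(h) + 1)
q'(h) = -(6*sin(h)*cos(h) + 3*cos(h))/(-3*sin(h)^2 - 3*sin(h) + 1)^2 = -3*(2*sin(h) + 1)*cos(h)/(3*sin(h)^2 + 3*sin(h) - 1)^2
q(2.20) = 0.30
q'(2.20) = 0.40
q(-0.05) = -0.88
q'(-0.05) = -2.07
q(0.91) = 0.31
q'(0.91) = -0.45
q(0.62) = 0.57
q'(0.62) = -1.71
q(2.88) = -42.57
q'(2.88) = 7968.48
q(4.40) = -0.88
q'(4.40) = -0.64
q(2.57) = 0.67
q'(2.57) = 2.33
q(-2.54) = -0.58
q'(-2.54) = -0.11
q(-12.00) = 0.68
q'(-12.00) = -2.42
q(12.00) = -0.57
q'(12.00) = 0.06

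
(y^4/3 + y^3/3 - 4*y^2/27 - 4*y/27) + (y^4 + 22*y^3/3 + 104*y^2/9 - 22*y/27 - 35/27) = 4*y^4/3 + 23*y^3/3 + 308*y^2/27 - 26*y/27 - 35/27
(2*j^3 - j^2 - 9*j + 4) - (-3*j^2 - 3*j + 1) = 2*j^3 + 2*j^2 - 6*j + 3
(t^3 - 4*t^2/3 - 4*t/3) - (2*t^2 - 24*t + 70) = t^3 - 10*t^2/3 + 68*t/3 - 70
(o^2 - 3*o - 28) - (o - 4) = o^2 - 4*o - 24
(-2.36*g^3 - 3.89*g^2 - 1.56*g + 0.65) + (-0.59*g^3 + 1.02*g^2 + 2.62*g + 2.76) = -2.95*g^3 - 2.87*g^2 + 1.06*g + 3.41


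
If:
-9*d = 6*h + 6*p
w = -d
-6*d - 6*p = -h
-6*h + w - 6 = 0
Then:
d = 42/11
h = -18/11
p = -45/11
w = -42/11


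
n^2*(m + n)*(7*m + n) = 7*m^2*n^2 + 8*m*n^3 + n^4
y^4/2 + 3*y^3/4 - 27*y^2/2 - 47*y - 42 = (y/2 + 1)*(y - 6)*(y + 2)*(y + 7/2)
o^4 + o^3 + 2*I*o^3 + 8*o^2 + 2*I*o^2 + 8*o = o*(o + 1)*(o - 2*I)*(o + 4*I)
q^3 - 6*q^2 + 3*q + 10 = (q - 5)*(q - 2)*(q + 1)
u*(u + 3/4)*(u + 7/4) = u^3 + 5*u^2/2 + 21*u/16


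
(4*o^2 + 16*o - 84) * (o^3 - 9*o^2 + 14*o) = 4*o^5 - 20*o^4 - 172*o^3 + 980*o^2 - 1176*o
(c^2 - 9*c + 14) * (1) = c^2 - 9*c + 14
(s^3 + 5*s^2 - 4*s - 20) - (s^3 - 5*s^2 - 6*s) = 10*s^2 + 2*s - 20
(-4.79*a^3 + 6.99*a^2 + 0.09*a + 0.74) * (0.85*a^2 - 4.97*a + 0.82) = -4.0715*a^5 + 29.7478*a^4 - 38.5916*a^3 + 5.9135*a^2 - 3.604*a + 0.6068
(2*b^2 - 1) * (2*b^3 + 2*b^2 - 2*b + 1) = 4*b^5 + 4*b^4 - 6*b^3 + 2*b - 1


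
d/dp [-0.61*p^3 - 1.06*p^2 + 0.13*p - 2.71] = -1.83*p^2 - 2.12*p + 0.13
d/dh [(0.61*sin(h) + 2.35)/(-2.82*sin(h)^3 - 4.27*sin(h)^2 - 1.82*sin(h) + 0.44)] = (3.4404*sin(h)^3 + 22.4857*sin(h)^2 + 20.069*sin(h) + 4.5454)*cos(h)/(7.9524*sin(h)^6 + 24.0828*sin(h)^5 + 28.4977*sin(h)^4 + 13.0612*sin(h)^3 - 0.445199999999999*sin(h)^2 - 1.6016*sin(h) + 0.1936)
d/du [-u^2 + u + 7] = 1 - 2*u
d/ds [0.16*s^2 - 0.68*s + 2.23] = 0.32*s - 0.68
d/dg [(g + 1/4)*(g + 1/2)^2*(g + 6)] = 4*g^3 + 87*g^2/4 + 16*g + 49/16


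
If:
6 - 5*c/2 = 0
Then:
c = 12/5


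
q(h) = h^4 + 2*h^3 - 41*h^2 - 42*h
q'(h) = 4*h^3 + 6*h^2 - 82*h - 42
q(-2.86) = -195.13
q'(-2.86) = 148.02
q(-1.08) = -3.62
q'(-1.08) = 48.52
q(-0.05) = 2.00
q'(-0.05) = -37.89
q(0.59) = -38.52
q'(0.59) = -87.47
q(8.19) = 2503.81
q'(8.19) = 1886.29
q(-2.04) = -84.61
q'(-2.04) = 116.29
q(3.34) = -398.69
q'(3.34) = -99.91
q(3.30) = -394.62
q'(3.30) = -103.51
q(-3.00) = -216.00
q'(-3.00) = 150.00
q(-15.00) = 35280.00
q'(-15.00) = -10962.00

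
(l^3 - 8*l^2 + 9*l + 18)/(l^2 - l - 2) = (l^2 - 9*l + 18)/(l - 2)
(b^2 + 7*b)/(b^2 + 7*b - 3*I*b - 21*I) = b/(b - 3*I)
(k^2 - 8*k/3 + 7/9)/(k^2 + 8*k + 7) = (9*k^2 - 24*k + 7)/(9*(k^2 + 8*k + 7))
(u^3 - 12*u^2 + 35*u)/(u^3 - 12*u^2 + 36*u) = (u^2 - 12*u + 35)/(u^2 - 12*u + 36)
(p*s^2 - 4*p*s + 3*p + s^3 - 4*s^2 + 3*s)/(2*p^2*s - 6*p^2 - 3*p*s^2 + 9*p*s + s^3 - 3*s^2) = (p*s - p + s^2 - s)/(2*p^2 - 3*p*s + s^2)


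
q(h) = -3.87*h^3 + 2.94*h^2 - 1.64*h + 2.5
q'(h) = -11.61*h^2 + 5.88*h - 1.64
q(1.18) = -1.70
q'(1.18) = -10.87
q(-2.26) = 65.89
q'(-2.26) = -74.23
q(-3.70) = 244.84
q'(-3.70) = -182.34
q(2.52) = -44.89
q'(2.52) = -60.55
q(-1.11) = 13.24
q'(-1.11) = -22.47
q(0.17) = 2.29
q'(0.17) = -0.98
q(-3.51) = 211.83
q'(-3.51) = -165.32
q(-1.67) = 31.46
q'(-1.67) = -43.84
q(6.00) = -737.42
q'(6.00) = -384.32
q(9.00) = -2595.35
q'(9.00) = -889.13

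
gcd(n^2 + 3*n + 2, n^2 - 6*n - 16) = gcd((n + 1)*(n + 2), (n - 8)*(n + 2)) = n + 2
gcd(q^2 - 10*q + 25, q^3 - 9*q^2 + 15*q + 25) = q^2 - 10*q + 25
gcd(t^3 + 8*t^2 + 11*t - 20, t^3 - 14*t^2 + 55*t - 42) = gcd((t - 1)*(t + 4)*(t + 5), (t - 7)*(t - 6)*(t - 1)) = t - 1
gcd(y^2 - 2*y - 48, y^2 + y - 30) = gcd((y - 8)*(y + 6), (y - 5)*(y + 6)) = y + 6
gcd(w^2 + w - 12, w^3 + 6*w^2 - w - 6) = 1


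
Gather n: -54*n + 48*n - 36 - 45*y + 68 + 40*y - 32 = -6*n - 5*y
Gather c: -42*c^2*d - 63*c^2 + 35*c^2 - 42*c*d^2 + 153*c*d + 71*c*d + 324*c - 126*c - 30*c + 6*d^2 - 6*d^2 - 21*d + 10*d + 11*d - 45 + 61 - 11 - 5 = c^2*(-42*d - 28) + c*(-42*d^2 + 224*d + 168)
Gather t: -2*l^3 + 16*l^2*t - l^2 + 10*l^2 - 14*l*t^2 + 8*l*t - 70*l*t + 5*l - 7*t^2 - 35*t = -2*l^3 + 9*l^2 + 5*l + t^2*(-14*l - 7) + t*(16*l^2 - 62*l - 35)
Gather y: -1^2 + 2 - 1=0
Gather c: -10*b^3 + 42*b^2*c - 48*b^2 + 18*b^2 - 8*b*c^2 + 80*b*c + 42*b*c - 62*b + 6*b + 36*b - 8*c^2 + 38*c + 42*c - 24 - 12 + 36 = -10*b^3 - 30*b^2 - 20*b + c^2*(-8*b - 8) + c*(42*b^2 + 122*b + 80)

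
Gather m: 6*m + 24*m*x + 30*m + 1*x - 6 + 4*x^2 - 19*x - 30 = m*(24*x + 36) + 4*x^2 - 18*x - 36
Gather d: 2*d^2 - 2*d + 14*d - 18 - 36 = 2*d^2 + 12*d - 54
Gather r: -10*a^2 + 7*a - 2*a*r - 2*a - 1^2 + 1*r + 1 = -10*a^2 + 5*a + r*(1 - 2*a)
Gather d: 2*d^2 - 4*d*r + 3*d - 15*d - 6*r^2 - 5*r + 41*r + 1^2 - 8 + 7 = 2*d^2 + d*(-4*r - 12) - 6*r^2 + 36*r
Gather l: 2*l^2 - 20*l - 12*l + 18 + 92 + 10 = 2*l^2 - 32*l + 120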